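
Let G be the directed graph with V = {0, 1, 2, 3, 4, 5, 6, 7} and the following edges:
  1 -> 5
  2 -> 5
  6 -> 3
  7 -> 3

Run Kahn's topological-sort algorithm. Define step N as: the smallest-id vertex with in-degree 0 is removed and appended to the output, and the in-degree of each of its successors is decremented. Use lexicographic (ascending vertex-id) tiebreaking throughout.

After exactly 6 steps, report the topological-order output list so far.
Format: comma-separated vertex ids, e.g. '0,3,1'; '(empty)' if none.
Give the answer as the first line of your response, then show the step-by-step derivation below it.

0,1,2,4,5,6

step 1: output 0; order=[0]; indeg=(0,0,0,2,0,2,0,0)
step 2: output 1; order=[0,1]; indeg=(0,0,0,2,0,1,0,0)
step 3: output 2; order=[0,1,2]; indeg=(0,0,0,2,0,0,0,0)
step 4: output 4; order=[0,1,2,4]; indeg=(0,0,0,2,0,0,0,0)
step 5: output 5; order=[0,1,2,4,5]; indeg=(0,0,0,2,0,0,0,0)
step 6: output 6; order=[0,1,2,4,5,6]; indeg=(0,0,0,1,0,0,0,0)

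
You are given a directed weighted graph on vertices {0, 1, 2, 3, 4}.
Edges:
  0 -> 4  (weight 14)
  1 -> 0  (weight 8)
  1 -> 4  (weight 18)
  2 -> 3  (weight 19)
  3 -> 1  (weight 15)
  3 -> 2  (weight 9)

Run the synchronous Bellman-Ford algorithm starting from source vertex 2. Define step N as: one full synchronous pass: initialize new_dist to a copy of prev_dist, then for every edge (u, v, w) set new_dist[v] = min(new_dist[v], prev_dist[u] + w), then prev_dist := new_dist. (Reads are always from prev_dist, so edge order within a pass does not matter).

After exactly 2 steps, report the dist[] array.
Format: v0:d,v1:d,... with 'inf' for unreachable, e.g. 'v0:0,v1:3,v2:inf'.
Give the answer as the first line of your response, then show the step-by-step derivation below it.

v0:inf,v1:34,v2:0,v3:19,v4:inf

step 1: dist = v0:inf,v1:inf,v2:0,v3:19,v4:inf
step 2: dist = v0:inf,v1:34,v2:0,v3:19,v4:inf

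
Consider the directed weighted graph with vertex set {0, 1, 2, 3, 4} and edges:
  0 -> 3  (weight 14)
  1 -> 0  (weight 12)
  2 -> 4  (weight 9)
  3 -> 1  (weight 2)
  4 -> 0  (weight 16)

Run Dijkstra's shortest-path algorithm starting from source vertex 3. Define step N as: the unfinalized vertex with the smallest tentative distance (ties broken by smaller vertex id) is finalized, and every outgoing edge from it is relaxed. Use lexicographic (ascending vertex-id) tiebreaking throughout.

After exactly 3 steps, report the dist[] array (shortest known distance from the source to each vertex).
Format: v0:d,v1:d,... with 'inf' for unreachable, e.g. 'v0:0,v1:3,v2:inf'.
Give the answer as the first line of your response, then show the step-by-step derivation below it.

v0:14,v1:2,v2:inf,v3:0,v4:inf

step 1: dist = v0:inf,v1:2,v2:inf,v3:0,v4:inf
step 2: dist = v0:14,v1:2,v2:inf,v3:0,v4:inf
step 3: dist = v0:14,v1:2,v2:inf,v3:0,v4:inf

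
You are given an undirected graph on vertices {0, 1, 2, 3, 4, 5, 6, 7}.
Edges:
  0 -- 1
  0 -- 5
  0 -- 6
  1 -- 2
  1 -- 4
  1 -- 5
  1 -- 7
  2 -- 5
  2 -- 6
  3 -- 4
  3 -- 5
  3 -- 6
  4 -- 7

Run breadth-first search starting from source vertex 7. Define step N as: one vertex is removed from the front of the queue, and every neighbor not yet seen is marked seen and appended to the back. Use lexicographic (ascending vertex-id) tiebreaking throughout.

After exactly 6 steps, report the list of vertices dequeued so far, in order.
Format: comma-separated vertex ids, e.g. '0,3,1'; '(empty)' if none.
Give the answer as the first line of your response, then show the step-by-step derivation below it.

7,1,4,0,2,5

step 1: dequeue 7; queue=[1,4]; order=7
step 2: dequeue 1; queue=[4,0,2,5]; order=7,1
step 3: dequeue 4; queue=[0,2,5,3]; order=7,1,4
step 4: dequeue 0; queue=[2,5,3,6]; order=7,1,4,0
step 5: dequeue 2; queue=[5,3,6]; order=7,1,4,0,2
step 6: dequeue 5; queue=[3,6]; order=7,1,4,0,2,5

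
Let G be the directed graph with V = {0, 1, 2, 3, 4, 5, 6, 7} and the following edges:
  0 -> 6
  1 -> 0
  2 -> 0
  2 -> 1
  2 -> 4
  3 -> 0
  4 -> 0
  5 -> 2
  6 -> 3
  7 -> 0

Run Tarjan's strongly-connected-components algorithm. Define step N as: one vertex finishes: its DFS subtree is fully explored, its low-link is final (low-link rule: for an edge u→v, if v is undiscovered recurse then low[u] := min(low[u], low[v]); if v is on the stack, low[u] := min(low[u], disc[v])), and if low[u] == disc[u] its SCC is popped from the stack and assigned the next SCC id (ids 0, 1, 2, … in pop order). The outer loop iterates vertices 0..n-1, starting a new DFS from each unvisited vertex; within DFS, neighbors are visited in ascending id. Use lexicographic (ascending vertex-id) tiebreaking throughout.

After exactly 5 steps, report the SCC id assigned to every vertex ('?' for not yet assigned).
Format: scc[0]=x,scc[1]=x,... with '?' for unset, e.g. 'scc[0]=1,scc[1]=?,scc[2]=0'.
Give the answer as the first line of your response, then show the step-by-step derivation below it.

scc[0]=0,scc[1]=1,scc[2]=?,scc[3]=0,scc[4]=2,scc[5]=?,scc[6]=0,scc[7]=?

step 1: low=(low[0]=0,low[1]=?,low[2]=?,low[3]=0,low[4]=?,low[5]=?,low[6]=1,low[7]=?); scc=(scc[0]=?,scc[1]=?,scc[2]=?,scc[3]=?,scc[4]=?,scc[5]=?,scc[6]=?,scc[7]=?)
step 2: low=(low[0]=0,low[1]=?,low[2]=?,low[3]=0,low[4]=?,low[5]=?,low[6]=0,low[7]=?); scc=(scc[0]=?,scc[1]=?,scc[2]=?,scc[3]=?,scc[4]=?,scc[5]=?,scc[6]=?,scc[7]=?)
step 3: low=(low[0]=0,low[1]=?,low[2]=?,low[3]=0,low[4]=?,low[5]=?,low[6]=0,low[7]=?); scc=(scc[0]=0,scc[1]=?,scc[2]=?,scc[3]=0,scc[4]=?,scc[5]=?,scc[6]=0,scc[7]=?)
step 4: low=(low[0]=0,low[1]=3,low[2]=?,low[3]=0,low[4]=?,low[5]=?,low[6]=0,low[7]=?); scc=(scc[0]=0,scc[1]=1,scc[2]=?,scc[3]=0,scc[4]=?,scc[5]=?,scc[6]=0,scc[7]=?)
step 5: low=(low[0]=0,low[1]=3,low[2]=4,low[3]=0,low[4]=5,low[5]=?,low[6]=0,low[7]=?); scc=(scc[0]=0,scc[1]=1,scc[2]=?,scc[3]=0,scc[4]=2,scc[5]=?,scc[6]=0,scc[7]=?)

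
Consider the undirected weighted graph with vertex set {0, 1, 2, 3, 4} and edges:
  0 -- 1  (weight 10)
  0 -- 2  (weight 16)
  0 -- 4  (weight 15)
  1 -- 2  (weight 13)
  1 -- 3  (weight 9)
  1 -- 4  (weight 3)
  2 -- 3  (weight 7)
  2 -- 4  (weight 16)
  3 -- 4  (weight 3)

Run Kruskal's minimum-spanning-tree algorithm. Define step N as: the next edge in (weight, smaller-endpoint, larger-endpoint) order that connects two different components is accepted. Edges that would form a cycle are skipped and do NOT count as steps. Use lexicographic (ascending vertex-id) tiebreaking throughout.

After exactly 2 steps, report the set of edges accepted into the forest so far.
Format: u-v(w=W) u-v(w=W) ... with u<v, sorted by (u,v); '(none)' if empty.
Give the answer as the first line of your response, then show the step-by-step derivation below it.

1-4(w=3) 3-4(w=3)

step 1: add edge 1-4 (w=3); MST = {1-4(w=3)}
step 2: add edge 3-4 (w=3); MST = {1-4(w=3) 3-4(w=3)}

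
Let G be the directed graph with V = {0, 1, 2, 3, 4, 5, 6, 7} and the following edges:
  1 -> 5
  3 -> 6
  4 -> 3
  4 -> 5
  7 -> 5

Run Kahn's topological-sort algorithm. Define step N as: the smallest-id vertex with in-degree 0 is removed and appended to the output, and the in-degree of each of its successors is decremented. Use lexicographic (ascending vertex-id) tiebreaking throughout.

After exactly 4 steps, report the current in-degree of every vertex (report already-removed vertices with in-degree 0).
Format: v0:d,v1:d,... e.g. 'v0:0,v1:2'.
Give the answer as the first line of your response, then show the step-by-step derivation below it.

v0:0,v1:0,v2:0,v3:0,v4:0,v5:1,v6:1,v7:0

step 1: output 0; order=[0]; indeg=(0,0,0,1,0,3,1,0)
step 2: output 1; order=[0,1]; indeg=(0,0,0,1,0,2,1,0)
step 3: output 2; order=[0,1,2]; indeg=(0,0,0,1,0,2,1,0)
step 4: output 4; order=[0,1,2,4]; indeg=(0,0,0,0,0,1,1,0)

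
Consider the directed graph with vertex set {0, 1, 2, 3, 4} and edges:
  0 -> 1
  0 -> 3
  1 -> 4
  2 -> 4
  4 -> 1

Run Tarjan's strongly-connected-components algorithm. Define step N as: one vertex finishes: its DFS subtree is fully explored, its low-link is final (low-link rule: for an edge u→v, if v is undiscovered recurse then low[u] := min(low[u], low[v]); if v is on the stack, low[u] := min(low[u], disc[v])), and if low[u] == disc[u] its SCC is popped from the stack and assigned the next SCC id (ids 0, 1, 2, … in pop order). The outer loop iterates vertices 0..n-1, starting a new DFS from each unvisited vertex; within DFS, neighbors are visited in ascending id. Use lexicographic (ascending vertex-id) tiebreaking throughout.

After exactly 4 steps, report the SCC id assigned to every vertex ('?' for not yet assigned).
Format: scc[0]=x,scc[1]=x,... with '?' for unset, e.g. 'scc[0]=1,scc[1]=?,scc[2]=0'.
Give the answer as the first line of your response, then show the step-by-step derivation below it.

scc[0]=2,scc[1]=0,scc[2]=?,scc[3]=1,scc[4]=0

step 1: low=(low[0]=0,low[1]=1,low[2]=?,low[3]=?,low[4]=1); scc=(scc[0]=?,scc[1]=?,scc[2]=?,scc[3]=?,scc[4]=?)
step 2: low=(low[0]=0,low[1]=1,low[2]=?,low[3]=?,low[4]=1); scc=(scc[0]=?,scc[1]=0,scc[2]=?,scc[3]=?,scc[4]=0)
step 3: low=(low[0]=0,low[1]=1,low[2]=?,low[3]=3,low[4]=1); scc=(scc[0]=?,scc[1]=0,scc[2]=?,scc[3]=1,scc[4]=0)
step 4: low=(low[0]=0,low[1]=1,low[2]=?,low[3]=3,low[4]=1); scc=(scc[0]=2,scc[1]=0,scc[2]=?,scc[3]=1,scc[4]=0)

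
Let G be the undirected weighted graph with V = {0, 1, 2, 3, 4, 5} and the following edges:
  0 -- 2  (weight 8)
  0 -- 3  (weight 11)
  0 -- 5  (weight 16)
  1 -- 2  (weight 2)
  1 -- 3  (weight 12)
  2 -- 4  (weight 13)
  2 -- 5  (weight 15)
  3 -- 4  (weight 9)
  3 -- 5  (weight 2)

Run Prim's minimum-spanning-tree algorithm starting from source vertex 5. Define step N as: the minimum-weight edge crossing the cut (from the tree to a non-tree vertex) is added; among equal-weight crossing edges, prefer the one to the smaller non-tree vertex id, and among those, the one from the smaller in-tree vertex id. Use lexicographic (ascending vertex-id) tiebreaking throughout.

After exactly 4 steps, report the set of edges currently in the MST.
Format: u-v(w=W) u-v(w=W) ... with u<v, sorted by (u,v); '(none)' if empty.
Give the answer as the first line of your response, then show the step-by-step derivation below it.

0-2(w=8) 0-3(w=11) 3-4(w=9) 3-5(w=2)

step 1: add edge 3-5 (w=2); MST = {3-5(w=2)}
step 2: add edge 3-4 (w=9); MST = {3-4(w=9) 3-5(w=2)}
step 3: add edge 0-3 (w=11); MST = {0-3(w=11) 3-4(w=9) 3-5(w=2)}
step 4: add edge 0-2 (w=8); MST = {0-2(w=8) 0-3(w=11) 3-4(w=9) 3-5(w=2)}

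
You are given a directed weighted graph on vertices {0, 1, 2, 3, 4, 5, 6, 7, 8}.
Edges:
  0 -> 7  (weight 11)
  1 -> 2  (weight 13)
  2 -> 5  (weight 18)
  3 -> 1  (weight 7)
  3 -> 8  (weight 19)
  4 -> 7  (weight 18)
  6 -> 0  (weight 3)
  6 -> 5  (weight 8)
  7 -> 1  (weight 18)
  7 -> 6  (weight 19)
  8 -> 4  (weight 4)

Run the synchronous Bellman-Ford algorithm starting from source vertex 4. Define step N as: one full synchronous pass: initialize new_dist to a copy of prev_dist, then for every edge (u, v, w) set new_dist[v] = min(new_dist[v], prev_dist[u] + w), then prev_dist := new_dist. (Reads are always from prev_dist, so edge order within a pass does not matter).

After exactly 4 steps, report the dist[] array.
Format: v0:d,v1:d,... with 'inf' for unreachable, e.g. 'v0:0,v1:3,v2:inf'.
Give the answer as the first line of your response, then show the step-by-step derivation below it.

v0:40,v1:36,v2:49,v3:inf,v4:0,v5:45,v6:37,v7:18,v8:inf

step 1: dist = v0:inf,v1:inf,v2:inf,v3:inf,v4:0,v5:inf,v6:inf,v7:18,v8:inf
step 2: dist = v0:inf,v1:36,v2:inf,v3:inf,v4:0,v5:inf,v6:37,v7:18,v8:inf
step 3: dist = v0:40,v1:36,v2:49,v3:inf,v4:0,v5:45,v6:37,v7:18,v8:inf
step 4: dist = v0:40,v1:36,v2:49,v3:inf,v4:0,v5:45,v6:37,v7:18,v8:inf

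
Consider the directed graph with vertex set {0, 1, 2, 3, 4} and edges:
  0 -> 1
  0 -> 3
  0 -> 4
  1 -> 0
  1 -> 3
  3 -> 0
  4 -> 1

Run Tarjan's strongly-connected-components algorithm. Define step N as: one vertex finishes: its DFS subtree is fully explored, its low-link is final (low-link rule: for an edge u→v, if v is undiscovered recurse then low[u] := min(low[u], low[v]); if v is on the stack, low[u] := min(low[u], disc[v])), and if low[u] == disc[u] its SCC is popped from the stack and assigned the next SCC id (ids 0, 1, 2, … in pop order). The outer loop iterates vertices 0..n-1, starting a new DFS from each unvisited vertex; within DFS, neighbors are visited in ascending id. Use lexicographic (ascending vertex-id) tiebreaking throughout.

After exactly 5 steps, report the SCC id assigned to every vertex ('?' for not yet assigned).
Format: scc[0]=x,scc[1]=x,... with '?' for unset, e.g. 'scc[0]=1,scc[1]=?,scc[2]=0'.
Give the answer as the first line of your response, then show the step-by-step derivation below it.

scc[0]=0,scc[1]=0,scc[2]=1,scc[3]=0,scc[4]=0

step 1: low=(low[0]=0,low[1]=0,low[2]=?,low[3]=0,low[4]=?); scc=(scc[0]=?,scc[1]=?,scc[2]=?,scc[3]=?,scc[4]=?)
step 2: low=(low[0]=0,low[1]=0,low[2]=?,low[3]=0,low[4]=?); scc=(scc[0]=?,scc[1]=?,scc[2]=?,scc[3]=?,scc[4]=?)
step 3: low=(low[0]=0,low[1]=0,low[2]=?,low[3]=0,low[4]=1); scc=(scc[0]=?,scc[1]=?,scc[2]=?,scc[3]=?,scc[4]=?)
step 4: low=(low[0]=0,low[1]=0,low[2]=?,low[3]=0,low[4]=1); scc=(scc[0]=0,scc[1]=0,scc[2]=?,scc[3]=0,scc[4]=0)
step 5: low=(low[0]=0,low[1]=0,low[2]=4,low[3]=0,low[4]=1); scc=(scc[0]=0,scc[1]=0,scc[2]=1,scc[3]=0,scc[4]=0)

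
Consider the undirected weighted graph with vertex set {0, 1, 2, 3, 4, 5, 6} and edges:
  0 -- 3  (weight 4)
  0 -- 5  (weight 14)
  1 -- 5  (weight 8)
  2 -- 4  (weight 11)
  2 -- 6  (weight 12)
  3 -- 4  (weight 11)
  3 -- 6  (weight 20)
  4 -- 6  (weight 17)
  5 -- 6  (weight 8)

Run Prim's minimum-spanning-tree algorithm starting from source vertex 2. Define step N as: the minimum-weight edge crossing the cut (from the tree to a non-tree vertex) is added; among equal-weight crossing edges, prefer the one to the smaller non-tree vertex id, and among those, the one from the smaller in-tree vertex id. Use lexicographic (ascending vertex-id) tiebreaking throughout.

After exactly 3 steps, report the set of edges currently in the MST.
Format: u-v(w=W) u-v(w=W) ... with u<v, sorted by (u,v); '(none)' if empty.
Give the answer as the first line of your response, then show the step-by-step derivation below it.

0-3(w=4) 2-4(w=11) 3-4(w=11)

step 1: add edge 2-4 (w=11); MST = {2-4(w=11)}
step 2: add edge 3-4 (w=11); MST = {2-4(w=11) 3-4(w=11)}
step 3: add edge 0-3 (w=4); MST = {0-3(w=4) 2-4(w=11) 3-4(w=11)}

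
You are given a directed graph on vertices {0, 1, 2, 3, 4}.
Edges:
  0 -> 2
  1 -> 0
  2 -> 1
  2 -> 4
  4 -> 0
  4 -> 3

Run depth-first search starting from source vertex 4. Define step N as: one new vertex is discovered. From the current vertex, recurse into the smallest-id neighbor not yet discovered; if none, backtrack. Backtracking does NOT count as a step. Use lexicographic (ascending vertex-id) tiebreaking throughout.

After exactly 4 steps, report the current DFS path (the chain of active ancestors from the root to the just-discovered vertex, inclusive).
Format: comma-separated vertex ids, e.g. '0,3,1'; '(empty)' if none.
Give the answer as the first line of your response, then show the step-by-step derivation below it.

4,0,2,1

step 1: discover 4; path=4; order=4
step 2: discover 0; path=4>0; order=4,0
step 3: discover 2; path=4>0>2; order=4,0,2
step 4: discover 1; path=4>0>2>1; order=4,0,2,1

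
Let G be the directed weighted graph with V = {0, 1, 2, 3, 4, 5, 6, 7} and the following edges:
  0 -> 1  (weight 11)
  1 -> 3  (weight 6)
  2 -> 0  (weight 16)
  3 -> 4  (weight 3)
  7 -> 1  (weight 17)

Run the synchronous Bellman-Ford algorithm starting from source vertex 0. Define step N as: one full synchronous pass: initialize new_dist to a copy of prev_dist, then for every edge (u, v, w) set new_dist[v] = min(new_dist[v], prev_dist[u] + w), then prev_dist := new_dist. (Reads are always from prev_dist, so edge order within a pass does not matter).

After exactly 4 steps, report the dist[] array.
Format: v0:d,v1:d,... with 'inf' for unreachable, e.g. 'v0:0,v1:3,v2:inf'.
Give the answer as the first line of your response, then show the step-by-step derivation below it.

v0:0,v1:11,v2:inf,v3:17,v4:20,v5:inf,v6:inf,v7:inf

step 1: dist = v0:0,v1:11,v2:inf,v3:inf,v4:inf,v5:inf,v6:inf,v7:inf
step 2: dist = v0:0,v1:11,v2:inf,v3:17,v4:inf,v5:inf,v6:inf,v7:inf
step 3: dist = v0:0,v1:11,v2:inf,v3:17,v4:20,v5:inf,v6:inf,v7:inf
step 4: dist = v0:0,v1:11,v2:inf,v3:17,v4:20,v5:inf,v6:inf,v7:inf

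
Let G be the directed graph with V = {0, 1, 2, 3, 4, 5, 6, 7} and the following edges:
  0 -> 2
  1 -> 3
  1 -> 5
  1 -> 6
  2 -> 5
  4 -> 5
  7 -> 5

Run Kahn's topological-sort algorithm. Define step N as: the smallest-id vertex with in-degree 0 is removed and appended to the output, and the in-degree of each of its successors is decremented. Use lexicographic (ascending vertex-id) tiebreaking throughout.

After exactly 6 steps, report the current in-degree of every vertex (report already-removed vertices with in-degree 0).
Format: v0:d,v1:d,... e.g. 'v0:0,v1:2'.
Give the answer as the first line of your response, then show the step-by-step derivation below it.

v0:0,v1:0,v2:0,v3:0,v4:0,v5:1,v6:0,v7:0

step 1: output 0; order=[0]; indeg=(0,0,0,1,0,4,1,0)
step 2: output 1; order=[0,1]; indeg=(0,0,0,0,0,3,0,0)
step 3: output 2; order=[0,1,2]; indeg=(0,0,0,0,0,2,0,0)
step 4: output 3; order=[0,1,2,3]; indeg=(0,0,0,0,0,2,0,0)
step 5: output 4; order=[0,1,2,3,4]; indeg=(0,0,0,0,0,1,0,0)
step 6: output 6; order=[0,1,2,3,4,6]; indeg=(0,0,0,0,0,1,0,0)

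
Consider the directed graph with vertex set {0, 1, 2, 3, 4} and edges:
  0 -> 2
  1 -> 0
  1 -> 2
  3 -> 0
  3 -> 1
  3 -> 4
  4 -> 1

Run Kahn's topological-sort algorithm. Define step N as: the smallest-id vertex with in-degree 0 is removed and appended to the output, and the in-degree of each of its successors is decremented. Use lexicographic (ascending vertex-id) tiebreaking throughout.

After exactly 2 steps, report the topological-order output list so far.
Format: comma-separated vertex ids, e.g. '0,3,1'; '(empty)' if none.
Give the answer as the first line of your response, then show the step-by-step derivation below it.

3,4

step 1: output 3; order=[3]; indeg=(1,1,2,0,0)
step 2: output 4; order=[3,4]; indeg=(1,0,2,0,0)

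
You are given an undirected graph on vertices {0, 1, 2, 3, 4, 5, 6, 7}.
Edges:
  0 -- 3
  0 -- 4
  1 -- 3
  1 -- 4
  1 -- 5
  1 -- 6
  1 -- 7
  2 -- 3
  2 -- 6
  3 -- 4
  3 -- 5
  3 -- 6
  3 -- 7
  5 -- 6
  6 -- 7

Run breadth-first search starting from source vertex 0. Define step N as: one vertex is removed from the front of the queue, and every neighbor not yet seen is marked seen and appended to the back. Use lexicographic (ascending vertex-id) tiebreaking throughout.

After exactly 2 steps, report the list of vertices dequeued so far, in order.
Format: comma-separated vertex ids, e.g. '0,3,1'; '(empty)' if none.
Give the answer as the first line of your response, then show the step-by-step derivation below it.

0,3

step 1: dequeue 0; queue=[3,4]; order=0
step 2: dequeue 3; queue=[4,1,2,5,6,7]; order=0,3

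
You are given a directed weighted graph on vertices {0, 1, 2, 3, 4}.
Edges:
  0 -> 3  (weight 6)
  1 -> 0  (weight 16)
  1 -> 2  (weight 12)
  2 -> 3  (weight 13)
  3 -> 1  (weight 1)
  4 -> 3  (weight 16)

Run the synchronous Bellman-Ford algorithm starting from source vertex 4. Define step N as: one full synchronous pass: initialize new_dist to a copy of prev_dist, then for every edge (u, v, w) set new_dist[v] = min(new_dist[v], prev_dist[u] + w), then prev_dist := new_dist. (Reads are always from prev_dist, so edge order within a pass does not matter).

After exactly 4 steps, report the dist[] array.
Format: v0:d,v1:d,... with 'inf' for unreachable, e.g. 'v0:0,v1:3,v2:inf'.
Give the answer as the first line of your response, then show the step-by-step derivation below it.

v0:33,v1:17,v2:29,v3:16,v4:0

step 1: dist = v0:inf,v1:inf,v2:inf,v3:16,v4:0
step 2: dist = v0:inf,v1:17,v2:inf,v3:16,v4:0
step 3: dist = v0:33,v1:17,v2:29,v3:16,v4:0
step 4: dist = v0:33,v1:17,v2:29,v3:16,v4:0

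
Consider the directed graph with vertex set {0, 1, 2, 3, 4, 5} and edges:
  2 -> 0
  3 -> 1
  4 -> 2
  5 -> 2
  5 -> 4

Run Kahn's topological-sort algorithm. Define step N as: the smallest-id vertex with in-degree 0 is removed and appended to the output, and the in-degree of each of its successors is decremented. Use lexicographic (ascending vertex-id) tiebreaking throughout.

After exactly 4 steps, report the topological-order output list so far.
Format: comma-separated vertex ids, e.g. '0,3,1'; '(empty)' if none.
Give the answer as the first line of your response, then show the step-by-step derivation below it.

3,1,5,4

step 1: output 3; order=[3]; indeg=(1,0,2,0,1,0)
step 2: output 1; order=[3,1]; indeg=(1,0,2,0,1,0)
step 3: output 5; order=[3,1,5]; indeg=(1,0,1,0,0,0)
step 4: output 4; order=[3,1,5,4]; indeg=(1,0,0,0,0,0)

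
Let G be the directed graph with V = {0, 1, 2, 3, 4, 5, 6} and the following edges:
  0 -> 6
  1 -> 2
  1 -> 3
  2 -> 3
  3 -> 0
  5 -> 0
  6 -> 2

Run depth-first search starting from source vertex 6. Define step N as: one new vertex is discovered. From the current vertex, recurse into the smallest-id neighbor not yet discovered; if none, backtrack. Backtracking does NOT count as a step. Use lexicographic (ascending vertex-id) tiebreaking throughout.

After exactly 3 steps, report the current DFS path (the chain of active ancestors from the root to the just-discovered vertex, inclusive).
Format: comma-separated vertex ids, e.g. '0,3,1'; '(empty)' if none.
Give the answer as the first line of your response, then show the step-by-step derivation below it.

6,2,3

step 1: discover 6; path=6; order=6
step 2: discover 2; path=6>2; order=6,2
step 3: discover 3; path=6>2>3; order=6,2,3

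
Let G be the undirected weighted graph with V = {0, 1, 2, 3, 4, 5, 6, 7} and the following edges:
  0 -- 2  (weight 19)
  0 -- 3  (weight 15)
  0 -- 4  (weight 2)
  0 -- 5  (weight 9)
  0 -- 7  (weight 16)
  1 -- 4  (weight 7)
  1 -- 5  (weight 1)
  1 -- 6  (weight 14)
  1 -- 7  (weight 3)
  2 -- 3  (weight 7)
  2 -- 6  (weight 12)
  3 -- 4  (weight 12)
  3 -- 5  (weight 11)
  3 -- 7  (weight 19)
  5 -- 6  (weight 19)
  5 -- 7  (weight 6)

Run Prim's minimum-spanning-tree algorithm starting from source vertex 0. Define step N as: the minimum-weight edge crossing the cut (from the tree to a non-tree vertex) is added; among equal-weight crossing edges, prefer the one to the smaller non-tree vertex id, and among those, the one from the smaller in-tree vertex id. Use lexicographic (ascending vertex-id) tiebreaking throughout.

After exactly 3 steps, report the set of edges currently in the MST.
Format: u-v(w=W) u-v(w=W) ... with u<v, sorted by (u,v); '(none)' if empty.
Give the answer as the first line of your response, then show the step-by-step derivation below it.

0-4(w=2) 1-4(w=7) 1-5(w=1)

step 1: add edge 0-4 (w=2); MST = {0-4(w=2)}
step 2: add edge 1-4 (w=7); MST = {0-4(w=2) 1-4(w=7)}
step 3: add edge 1-5 (w=1); MST = {0-4(w=2) 1-4(w=7) 1-5(w=1)}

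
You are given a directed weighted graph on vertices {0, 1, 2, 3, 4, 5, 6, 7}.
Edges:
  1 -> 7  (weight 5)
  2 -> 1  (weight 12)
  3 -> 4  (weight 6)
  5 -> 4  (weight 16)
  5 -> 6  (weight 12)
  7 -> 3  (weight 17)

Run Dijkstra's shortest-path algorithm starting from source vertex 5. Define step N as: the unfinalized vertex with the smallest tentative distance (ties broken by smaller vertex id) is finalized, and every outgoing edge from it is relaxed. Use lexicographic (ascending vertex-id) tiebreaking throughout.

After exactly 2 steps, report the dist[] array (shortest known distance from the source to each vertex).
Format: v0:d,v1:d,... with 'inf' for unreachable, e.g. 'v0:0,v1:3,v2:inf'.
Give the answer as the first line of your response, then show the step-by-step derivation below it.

v0:inf,v1:inf,v2:inf,v3:inf,v4:16,v5:0,v6:12,v7:inf

step 1: dist = v0:inf,v1:inf,v2:inf,v3:inf,v4:16,v5:0,v6:12,v7:inf
step 2: dist = v0:inf,v1:inf,v2:inf,v3:inf,v4:16,v5:0,v6:12,v7:inf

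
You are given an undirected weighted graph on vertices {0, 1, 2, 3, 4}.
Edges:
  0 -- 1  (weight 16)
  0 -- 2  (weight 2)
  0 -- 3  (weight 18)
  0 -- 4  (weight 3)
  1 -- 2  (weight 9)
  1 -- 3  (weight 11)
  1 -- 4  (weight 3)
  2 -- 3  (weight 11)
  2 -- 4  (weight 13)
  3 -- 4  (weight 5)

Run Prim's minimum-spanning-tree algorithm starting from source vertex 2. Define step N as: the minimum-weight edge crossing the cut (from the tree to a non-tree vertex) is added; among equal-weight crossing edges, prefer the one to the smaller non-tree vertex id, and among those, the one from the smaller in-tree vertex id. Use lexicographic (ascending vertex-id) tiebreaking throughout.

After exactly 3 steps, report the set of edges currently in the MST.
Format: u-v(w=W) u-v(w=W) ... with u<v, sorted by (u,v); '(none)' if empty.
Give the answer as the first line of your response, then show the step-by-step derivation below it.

0-2(w=2) 0-4(w=3) 1-4(w=3)

step 1: add edge 0-2 (w=2); MST = {0-2(w=2)}
step 2: add edge 0-4 (w=3); MST = {0-2(w=2) 0-4(w=3)}
step 3: add edge 1-4 (w=3); MST = {0-2(w=2) 0-4(w=3) 1-4(w=3)}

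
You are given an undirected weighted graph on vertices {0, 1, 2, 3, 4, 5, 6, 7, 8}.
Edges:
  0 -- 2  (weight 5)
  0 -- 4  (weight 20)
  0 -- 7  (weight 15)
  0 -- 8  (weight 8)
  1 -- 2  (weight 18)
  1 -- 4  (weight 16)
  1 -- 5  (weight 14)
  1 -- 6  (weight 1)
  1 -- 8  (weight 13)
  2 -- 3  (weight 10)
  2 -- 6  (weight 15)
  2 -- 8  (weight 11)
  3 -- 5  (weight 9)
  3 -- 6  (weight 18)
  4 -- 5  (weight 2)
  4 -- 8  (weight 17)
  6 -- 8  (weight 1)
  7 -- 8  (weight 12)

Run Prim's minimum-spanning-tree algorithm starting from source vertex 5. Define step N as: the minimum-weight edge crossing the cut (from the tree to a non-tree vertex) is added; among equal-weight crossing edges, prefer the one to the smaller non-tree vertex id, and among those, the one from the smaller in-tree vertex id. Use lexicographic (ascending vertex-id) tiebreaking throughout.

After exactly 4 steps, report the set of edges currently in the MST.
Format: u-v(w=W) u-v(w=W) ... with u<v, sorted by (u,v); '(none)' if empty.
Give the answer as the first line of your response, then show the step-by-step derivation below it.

0-2(w=5) 2-3(w=10) 3-5(w=9) 4-5(w=2)

step 1: add edge 4-5 (w=2); MST = {4-5(w=2)}
step 2: add edge 3-5 (w=9); MST = {3-5(w=9) 4-5(w=2)}
step 3: add edge 2-3 (w=10); MST = {2-3(w=10) 3-5(w=9) 4-5(w=2)}
step 4: add edge 0-2 (w=5); MST = {0-2(w=5) 2-3(w=10) 3-5(w=9) 4-5(w=2)}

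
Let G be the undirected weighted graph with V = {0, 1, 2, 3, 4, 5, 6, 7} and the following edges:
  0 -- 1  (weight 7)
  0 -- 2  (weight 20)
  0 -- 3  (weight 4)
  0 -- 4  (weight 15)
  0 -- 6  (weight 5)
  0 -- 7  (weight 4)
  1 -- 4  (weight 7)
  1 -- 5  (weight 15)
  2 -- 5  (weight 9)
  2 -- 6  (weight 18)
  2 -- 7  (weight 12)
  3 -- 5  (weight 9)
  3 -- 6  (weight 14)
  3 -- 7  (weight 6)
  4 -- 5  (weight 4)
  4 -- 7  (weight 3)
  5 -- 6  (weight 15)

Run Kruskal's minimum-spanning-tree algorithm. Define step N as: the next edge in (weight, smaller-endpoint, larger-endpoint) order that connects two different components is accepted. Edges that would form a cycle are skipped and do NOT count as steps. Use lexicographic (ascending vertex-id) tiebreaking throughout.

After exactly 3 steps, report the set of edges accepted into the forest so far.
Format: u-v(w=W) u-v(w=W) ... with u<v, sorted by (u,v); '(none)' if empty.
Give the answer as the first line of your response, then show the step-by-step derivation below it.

0-3(w=4) 0-7(w=4) 4-7(w=3)

step 1: add edge 4-7 (w=3); MST = {4-7(w=3)}
step 2: add edge 0-3 (w=4); MST = {0-3(w=4) 4-7(w=3)}
step 3: add edge 0-7 (w=4); MST = {0-3(w=4) 0-7(w=4) 4-7(w=3)}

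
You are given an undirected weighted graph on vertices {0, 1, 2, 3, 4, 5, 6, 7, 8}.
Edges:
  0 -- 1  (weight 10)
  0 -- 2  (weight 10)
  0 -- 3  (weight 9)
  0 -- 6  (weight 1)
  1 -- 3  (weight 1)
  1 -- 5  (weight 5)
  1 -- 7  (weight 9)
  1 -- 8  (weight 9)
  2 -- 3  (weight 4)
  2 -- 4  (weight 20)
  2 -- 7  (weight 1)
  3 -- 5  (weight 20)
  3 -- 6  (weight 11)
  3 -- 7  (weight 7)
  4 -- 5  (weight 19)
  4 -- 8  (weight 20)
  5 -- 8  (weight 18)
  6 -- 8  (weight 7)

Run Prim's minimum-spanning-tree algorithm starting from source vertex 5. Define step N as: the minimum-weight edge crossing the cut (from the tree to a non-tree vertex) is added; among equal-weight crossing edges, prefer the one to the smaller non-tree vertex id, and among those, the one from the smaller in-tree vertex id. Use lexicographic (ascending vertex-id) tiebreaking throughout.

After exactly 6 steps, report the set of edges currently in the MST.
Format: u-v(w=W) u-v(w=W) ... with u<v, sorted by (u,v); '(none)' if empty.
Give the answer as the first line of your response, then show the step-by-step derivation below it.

0-3(w=9) 0-6(w=1) 1-3(w=1) 1-5(w=5) 2-3(w=4) 2-7(w=1)

step 1: add edge 1-5 (w=5); MST = {1-5(w=5)}
step 2: add edge 1-3 (w=1); MST = {1-3(w=1) 1-5(w=5)}
step 3: add edge 2-3 (w=4); MST = {1-3(w=1) 1-5(w=5) 2-3(w=4)}
step 4: add edge 2-7 (w=1); MST = {1-3(w=1) 1-5(w=5) 2-3(w=4) 2-7(w=1)}
step 5: add edge 0-3 (w=9); MST = {0-3(w=9) 1-3(w=1) 1-5(w=5) 2-3(w=4) 2-7(w=1)}
step 6: add edge 0-6 (w=1); MST = {0-3(w=9) 0-6(w=1) 1-3(w=1) 1-5(w=5) 2-3(w=4) 2-7(w=1)}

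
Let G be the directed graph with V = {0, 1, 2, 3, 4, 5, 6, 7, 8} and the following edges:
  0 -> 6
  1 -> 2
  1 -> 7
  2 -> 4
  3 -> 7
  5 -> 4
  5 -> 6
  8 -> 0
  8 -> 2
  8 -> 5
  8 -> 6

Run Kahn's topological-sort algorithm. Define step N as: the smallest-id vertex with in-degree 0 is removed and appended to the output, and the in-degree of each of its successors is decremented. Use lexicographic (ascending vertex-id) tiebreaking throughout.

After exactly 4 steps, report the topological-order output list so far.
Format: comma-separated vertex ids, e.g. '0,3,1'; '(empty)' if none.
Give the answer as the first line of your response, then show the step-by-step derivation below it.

1,3,7,8

step 1: output 1; order=[1]; indeg=(1,0,1,0,2,1,3,1,0)
step 2: output 3; order=[1,3]; indeg=(1,0,1,0,2,1,3,0,0)
step 3: output 7; order=[1,3,7]; indeg=(1,0,1,0,2,1,3,0,0)
step 4: output 8; order=[1,3,7,8]; indeg=(0,0,0,0,2,0,2,0,0)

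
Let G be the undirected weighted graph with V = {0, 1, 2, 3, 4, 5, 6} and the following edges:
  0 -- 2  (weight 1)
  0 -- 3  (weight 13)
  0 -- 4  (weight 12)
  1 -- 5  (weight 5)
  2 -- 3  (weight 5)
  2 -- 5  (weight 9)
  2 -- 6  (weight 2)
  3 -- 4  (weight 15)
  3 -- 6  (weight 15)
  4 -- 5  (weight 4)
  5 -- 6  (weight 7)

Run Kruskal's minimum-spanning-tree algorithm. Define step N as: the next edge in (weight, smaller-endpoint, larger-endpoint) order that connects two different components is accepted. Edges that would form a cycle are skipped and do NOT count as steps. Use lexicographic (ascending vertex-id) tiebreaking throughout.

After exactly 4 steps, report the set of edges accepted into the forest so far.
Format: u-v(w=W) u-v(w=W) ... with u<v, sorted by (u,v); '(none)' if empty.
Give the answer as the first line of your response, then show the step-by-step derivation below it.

0-2(w=1) 1-5(w=5) 2-6(w=2) 4-5(w=4)

step 1: add edge 0-2 (w=1); MST = {0-2(w=1)}
step 2: add edge 2-6 (w=2); MST = {0-2(w=1) 2-6(w=2)}
step 3: add edge 4-5 (w=4); MST = {0-2(w=1) 2-6(w=2) 4-5(w=4)}
step 4: add edge 1-5 (w=5); MST = {0-2(w=1) 1-5(w=5) 2-6(w=2) 4-5(w=4)}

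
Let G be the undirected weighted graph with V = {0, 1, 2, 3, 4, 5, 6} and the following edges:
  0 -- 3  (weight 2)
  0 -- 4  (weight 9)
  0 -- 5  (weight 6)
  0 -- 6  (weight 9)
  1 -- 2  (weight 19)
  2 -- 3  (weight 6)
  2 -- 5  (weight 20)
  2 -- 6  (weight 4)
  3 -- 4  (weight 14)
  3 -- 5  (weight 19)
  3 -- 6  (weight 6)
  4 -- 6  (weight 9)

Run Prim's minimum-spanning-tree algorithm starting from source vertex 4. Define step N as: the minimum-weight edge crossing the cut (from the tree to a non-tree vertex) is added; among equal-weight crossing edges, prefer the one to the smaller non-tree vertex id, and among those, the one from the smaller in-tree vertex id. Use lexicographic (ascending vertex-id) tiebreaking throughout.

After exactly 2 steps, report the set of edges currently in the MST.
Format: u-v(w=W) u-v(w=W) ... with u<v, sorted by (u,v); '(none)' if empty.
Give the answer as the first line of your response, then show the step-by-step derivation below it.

0-3(w=2) 0-4(w=9)

step 1: add edge 0-4 (w=9); MST = {0-4(w=9)}
step 2: add edge 0-3 (w=2); MST = {0-3(w=2) 0-4(w=9)}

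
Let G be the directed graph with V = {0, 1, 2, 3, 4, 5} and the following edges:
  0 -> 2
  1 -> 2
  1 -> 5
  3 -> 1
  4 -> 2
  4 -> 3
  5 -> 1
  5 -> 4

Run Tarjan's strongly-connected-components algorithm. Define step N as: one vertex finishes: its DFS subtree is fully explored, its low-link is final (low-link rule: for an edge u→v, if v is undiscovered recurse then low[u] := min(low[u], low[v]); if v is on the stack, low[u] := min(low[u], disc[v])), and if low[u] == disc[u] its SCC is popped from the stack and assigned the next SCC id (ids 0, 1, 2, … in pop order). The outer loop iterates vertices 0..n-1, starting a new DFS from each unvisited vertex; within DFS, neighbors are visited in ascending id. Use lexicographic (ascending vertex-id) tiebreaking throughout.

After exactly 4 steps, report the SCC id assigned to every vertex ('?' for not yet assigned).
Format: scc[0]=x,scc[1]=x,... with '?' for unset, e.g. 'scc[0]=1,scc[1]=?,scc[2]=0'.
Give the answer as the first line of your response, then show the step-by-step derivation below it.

scc[0]=1,scc[1]=?,scc[2]=0,scc[3]=?,scc[4]=?,scc[5]=?

step 1: low=(low[0]=0,low[1]=?,low[2]=1,low[3]=?,low[4]=?,low[5]=?); scc=(scc[0]=?,scc[1]=?,scc[2]=0,scc[3]=?,scc[4]=?,scc[5]=?)
step 2: low=(low[0]=0,low[1]=?,low[2]=1,low[3]=?,low[4]=?,low[5]=?); scc=(scc[0]=1,scc[1]=?,scc[2]=0,scc[3]=?,scc[4]=?,scc[5]=?)
step 3: low=(low[0]=0,low[1]=2,low[2]=1,low[3]=2,low[4]=4,low[5]=2); scc=(scc[0]=1,scc[1]=?,scc[2]=0,scc[3]=?,scc[4]=?,scc[5]=?)
step 4: low=(low[0]=0,low[1]=2,low[2]=1,low[3]=2,low[4]=2,low[5]=2); scc=(scc[0]=1,scc[1]=?,scc[2]=0,scc[3]=?,scc[4]=?,scc[5]=?)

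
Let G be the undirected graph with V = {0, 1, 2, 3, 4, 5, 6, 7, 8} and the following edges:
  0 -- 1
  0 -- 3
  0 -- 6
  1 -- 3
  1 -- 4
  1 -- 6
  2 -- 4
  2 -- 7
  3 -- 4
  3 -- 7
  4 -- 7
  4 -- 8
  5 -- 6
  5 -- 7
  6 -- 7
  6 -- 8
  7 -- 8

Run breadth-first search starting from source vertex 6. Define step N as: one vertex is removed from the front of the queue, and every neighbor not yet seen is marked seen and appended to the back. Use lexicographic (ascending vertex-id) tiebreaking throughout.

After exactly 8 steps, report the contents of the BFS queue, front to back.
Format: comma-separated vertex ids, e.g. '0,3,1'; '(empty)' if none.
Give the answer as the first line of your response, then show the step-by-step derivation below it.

2

step 1: dequeue 6; queue=[0,1,5,7,8]; order=6
step 2: dequeue 0; queue=[1,5,7,8,3]; order=6,0
step 3: dequeue 1; queue=[5,7,8,3,4]; order=6,0,1
step 4: dequeue 5; queue=[7,8,3,4]; order=6,0,1,5
step 5: dequeue 7; queue=[8,3,4,2]; order=6,0,1,5,7
step 6: dequeue 8; queue=[3,4,2]; order=6,0,1,5,7,8
step 7: dequeue 3; queue=[4,2]; order=6,0,1,5,7,8,3
step 8: dequeue 4; queue=[2]; order=6,0,1,5,7,8,3,4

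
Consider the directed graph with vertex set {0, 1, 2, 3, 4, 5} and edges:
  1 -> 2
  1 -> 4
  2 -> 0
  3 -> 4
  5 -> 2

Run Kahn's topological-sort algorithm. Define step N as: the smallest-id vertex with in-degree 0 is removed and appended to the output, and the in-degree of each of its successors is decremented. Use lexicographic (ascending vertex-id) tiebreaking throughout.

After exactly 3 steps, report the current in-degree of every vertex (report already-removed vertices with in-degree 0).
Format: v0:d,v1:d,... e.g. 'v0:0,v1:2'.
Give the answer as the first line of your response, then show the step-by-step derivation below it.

v0:1,v1:0,v2:1,v3:0,v4:0,v5:0

step 1: output 1; order=[1]; indeg=(1,0,1,0,1,0)
step 2: output 3; order=[1,3]; indeg=(1,0,1,0,0,0)
step 3: output 4; order=[1,3,4]; indeg=(1,0,1,0,0,0)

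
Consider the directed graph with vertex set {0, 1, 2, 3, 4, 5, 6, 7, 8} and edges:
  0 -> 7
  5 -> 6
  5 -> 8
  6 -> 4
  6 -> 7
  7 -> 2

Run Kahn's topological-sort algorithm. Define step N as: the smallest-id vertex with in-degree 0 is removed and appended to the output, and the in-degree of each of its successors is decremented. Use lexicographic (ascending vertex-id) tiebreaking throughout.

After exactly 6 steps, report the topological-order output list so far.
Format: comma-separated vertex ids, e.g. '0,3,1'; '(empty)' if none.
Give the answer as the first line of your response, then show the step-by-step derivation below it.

0,1,3,5,6,4

step 1: output 0; order=[0]; indeg=(0,0,1,0,1,0,1,1,1)
step 2: output 1; order=[0,1]; indeg=(0,0,1,0,1,0,1,1,1)
step 3: output 3; order=[0,1,3]; indeg=(0,0,1,0,1,0,1,1,1)
step 4: output 5; order=[0,1,3,5]; indeg=(0,0,1,0,1,0,0,1,0)
step 5: output 6; order=[0,1,3,5,6]; indeg=(0,0,1,0,0,0,0,0,0)
step 6: output 4; order=[0,1,3,5,6,4]; indeg=(0,0,1,0,0,0,0,0,0)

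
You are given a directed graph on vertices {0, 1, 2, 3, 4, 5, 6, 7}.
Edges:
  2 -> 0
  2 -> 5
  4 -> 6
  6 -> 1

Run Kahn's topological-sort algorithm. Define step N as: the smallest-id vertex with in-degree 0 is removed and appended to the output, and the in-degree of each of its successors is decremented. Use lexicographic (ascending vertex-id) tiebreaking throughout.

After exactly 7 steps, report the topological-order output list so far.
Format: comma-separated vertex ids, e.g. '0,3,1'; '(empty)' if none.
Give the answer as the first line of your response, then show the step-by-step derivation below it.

2,0,3,4,5,6,1

step 1: output 2; order=[2]; indeg=(0,1,0,0,0,0,1,0)
step 2: output 0; order=[2,0]; indeg=(0,1,0,0,0,0,1,0)
step 3: output 3; order=[2,0,3]; indeg=(0,1,0,0,0,0,1,0)
step 4: output 4; order=[2,0,3,4]; indeg=(0,1,0,0,0,0,0,0)
step 5: output 5; order=[2,0,3,4,5]; indeg=(0,1,0,0,0,0,0,0)
step 6: output 6; order=[2,0,3,4,5,6]; indeg=(0,0,0,0,0,0,0,0)
step 7: output 1; order=[2,0,3,4,5,6,1]; indeg=(0,0,0,0,0,0,0,0)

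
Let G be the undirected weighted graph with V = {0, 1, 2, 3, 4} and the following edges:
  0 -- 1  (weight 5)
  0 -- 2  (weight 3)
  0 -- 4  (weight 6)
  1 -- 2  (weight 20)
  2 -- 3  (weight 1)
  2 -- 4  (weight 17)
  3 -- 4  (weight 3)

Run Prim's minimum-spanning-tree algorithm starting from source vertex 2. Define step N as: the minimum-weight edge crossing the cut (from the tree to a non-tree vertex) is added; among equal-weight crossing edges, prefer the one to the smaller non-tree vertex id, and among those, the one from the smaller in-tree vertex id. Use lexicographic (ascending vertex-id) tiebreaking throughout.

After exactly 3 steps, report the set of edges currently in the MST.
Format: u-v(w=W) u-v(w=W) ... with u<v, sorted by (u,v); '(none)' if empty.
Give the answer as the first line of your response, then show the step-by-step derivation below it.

0-2(w=3) 2-3(w=1) 3-4(w=3)

step 1: add edge 2-3 (w=1); MST = {2-3(w=1)}
step 2: add edge 0-2 (w=3); MST = {0-2(w=3) 2-3(w=1)}
step 3: add edge 3-4 (w=3); MST = {0-2(w=3) 2-3(w=1) 3-4(w=3)}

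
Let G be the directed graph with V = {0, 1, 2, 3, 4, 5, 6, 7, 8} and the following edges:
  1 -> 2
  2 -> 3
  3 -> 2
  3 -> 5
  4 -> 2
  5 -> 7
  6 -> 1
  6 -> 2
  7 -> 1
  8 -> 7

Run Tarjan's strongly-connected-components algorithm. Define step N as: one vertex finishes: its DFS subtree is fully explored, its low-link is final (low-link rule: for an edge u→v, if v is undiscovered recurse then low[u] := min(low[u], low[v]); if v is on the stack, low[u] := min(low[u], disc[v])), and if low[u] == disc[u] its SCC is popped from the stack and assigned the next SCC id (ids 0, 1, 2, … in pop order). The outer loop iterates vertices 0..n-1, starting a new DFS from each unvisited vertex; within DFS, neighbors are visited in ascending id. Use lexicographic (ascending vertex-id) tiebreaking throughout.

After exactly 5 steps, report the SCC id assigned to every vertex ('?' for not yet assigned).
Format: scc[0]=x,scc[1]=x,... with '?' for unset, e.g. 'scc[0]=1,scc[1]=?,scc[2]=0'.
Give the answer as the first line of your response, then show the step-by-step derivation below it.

scc[0]=0,scc[1]=?,scc[2]=?,scc[3]=?,scc[4]=?,scc[5]=?,scc[6]=?,scc[7]=?,scc[8]=?

step 1: low=(low[0]=0,low[1]=?,low[2]=?,low[3]=?,low[4]=?,low[5]=?,low[6]=?,low[7]=?,low[8]=?); scc=(scc[0]=0,scc[1]=?,scc[2]=?,scc[3]=?,scc[4]=?,scc[5]=?,scc[6]=?,scc[7]=?,scc[8]=?)
step 2: low=(low[0]=0,low[1]=1,low[2]=2,low[3]=2,low[4]=?,low[5]=4,low[6]=?,low[7]=1,low[8]=?); scc=(scc[0]=0,scc[1]=?,scc[2]=?,scc[3]=?,scc[4]=?,scc[5]=?,scc[6]=?,scc[7]=?,scc[8]=?)
step 3: low=(low[0]=0,low[1]=1,low[2]=2,low[3]=2,low[4]=?,low[5]=1,low[6]=?,low[7]=1,low[8]=?); scc=(scc[0]=0,scc[1]=?,scc[2]=?,scc[3]=?,scc[4]=?,scc[5]=?,scc[6]=?,scc[7]=?,scc[8]=?)
step 4: low=(low[0]=0,low[1]=1,low[2]=2,low[3]=1,low[4]=?,low[5]=1,low[6]=?,low[7]=1,low[8]=?); scc=(scc[0]=0,scc[1]=?,scc[2]=?,scc[3]=?,scc[4]=?,scc[5]=?,scc[6]=?,scc[7]=?,scc[8]=?)
step 5: low=(low[0]=0,low[1]=1,low[2]=1,low[3]=1,low[4]=?,low[5]=1,low[6]=?,low[7]=1,low[8]=?); scc=(scc[0]=0,scc[1]=?,scc[2]=?,scc[3]=?,scc[4]=?,scc[5]=?,scc[6]=?,scc[7]=?,scc[8]=?)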